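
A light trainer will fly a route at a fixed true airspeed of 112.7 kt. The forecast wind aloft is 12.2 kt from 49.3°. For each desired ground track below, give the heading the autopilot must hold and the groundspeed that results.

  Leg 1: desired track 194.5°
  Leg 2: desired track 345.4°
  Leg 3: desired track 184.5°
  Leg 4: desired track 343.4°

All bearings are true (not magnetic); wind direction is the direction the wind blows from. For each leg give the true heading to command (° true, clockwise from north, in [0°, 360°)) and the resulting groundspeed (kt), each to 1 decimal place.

Leg 1: desired track 194.5°; wind correction -3.5° → command heading 191.0°, groundspeed 122.5 kt
Leg 2: desired track 345.4°; wind correction +5.6° → command heading 351.0°, groundspeed 106.8 kt
Leg 3: desired track 184.5°; wind correction -4.4° → command heading 180.1°, groundspeed 121.0 kt
Leg 4: desired track 343.4°; wind correction +5.7° → command heading 349.1°, groundspeed 107.2 kt

Leg 1: heading=191.0°, groundspeed=122.5 kt
Leg 2: heading=351.0°, groundspeed=106.8 kt
Leg 3: heading=180.1°, groundspeed=121.0 kt
Leg 4: heading=349.1°, groundspeed=107.2 kt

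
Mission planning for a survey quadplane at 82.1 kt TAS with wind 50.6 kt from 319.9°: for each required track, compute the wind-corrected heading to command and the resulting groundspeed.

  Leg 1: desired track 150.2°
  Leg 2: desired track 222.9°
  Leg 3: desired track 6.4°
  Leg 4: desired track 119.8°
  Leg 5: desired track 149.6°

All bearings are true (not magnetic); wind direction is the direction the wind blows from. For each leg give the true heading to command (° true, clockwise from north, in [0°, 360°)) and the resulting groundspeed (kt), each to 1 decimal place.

Leg 1: heading=156.5°, groundspeed=131.4 kt
Leg 2: heading=260.6°, groundspeed=71.1 kt
Leg 3: heading=339.8°, groundspeed=38.6 kt
Leg 4: heading=107.6°, groundspeed=127.8 kt
Leg 5: heading=155.6°, groundspeed=131.5 kt

Leg 1: desired track 150.2°; wind correction +6.3° → command heading 156.5°, groundspeed 131.4 kt
Leg 2: desired track 222.9°; wind correction +37.7° → command heading 260.6°, groundspeed 71.1 kt
Leg 3: desired track 6.4°; wind correction -26.6° → command heading 339.8°, groundspeed 38.6 kt
Leg 4: desired track 119.8°; wind correction -12.2° → command heading 107.6°, groundspeed 127.8 kt
Leg 5: desired track 149.6°; wind correction +6.0° → command heading 155.6°, groundspeed 131.5 kt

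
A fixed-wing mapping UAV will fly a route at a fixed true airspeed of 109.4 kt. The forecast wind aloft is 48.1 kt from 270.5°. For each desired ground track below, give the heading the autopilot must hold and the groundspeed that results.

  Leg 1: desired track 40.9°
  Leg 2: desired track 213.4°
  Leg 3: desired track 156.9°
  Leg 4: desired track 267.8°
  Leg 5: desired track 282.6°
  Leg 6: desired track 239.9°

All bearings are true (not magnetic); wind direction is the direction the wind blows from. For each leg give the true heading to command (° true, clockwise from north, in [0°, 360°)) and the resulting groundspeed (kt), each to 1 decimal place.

Leg 1: desired track 40.9°; wind correction -19.6° → command heading 21.3°, groundspeed 134.3 kt
Leg 2: desired track 213.4°; wind correction +21.7° → command heading 235.1°, groundspeed 75.5 kt
Leg 3: desired track 156.9°; wind correction +23.8° → command heading 180.7°, groundspeed 119.4 kt
Leg 4: desired track 267.8°; wind correction +1.2° → command heading 269.0°, groundspeed 61.3 kt
Leg 5: desired track 282.6°; wind correction -5.3° → command heading 277.3°, groundspeed 61.9 kt
Leg 6: desired track 239.9°; wind correction +12.9° → command heading 252.8°, groundspeed 65.2 kt

Leg 1: heading=21.3°, groundspeed=134.3 kt
Leg 2: heading=235.1°, groundspeed=75.5 kt
Leg 3: heading=180.7°, groundspeed=119.4 kt
Leg 4: heading=269.0°, groundspeed=61.3 kt
Leg 5: heading=277.3°, groundspeed=61.9 kt
Leg 6: heading=252.8°, groundspeed=65.2 kt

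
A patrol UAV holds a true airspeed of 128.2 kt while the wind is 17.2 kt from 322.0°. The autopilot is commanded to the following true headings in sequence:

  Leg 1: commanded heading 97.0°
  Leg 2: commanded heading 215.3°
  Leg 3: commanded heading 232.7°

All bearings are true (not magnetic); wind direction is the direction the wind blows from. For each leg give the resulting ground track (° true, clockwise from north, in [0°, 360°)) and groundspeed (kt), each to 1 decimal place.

Leg 1: heading 97.0°; drift +5.0° → track 102.0°, groundspeed 140.9 kt
Leg 2: heading 215.3°; drift -7.1° → track 208.2°, groundspeed 134.2 kt
Leg 3: heading 232.7°; drift -7.7° → track 225.0°, groundspeed 129.1 kt

Leg 1: track=102.0°, groundspeed=140.9 kt
Leg 2: track=208.2°, groundspeed=134.2 kt
Leg 3: track=225.0°, groundspeed=129.1 kt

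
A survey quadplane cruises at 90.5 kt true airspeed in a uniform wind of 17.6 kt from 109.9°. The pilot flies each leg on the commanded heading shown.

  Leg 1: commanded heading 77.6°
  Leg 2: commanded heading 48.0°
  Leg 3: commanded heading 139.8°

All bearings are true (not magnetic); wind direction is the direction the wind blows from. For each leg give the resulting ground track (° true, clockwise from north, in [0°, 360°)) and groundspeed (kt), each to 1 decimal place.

Leg 1: track=70.5°, groundspeed=76.2 kt
Leg 2: track=37.3°, groundspeed=83.7 kt
Leg 3: track=146.5°, groundspeed=75.8 kt

Leg 1: heading 77.6°; drift -7.1° → track 70.5°, groundspeed 76.2 kt
Leg 2: heading 48.0°; drift -10.7° → track 37.3°, groundspeed 83.7 kt
Leg 3: heading 139.8°; drift +6.7° → track 146.5°, groundspeed 75.8 kt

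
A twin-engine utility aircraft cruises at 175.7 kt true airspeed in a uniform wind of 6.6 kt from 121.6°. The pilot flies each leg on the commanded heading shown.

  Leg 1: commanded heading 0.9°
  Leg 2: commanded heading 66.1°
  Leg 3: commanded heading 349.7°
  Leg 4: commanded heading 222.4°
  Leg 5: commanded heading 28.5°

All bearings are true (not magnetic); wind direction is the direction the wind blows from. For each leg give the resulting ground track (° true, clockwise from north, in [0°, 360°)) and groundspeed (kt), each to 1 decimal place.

Leg 1: heading 0.9°; drift -1.8° → track 359.1°, groundspeed 179.2 kt
Leg 2: heading 66.1°; drift -1.8° → track 64.3°, groundspeed 172.0 kt
Leg 3: heading 349.7°; drift -1.6° → track 348.1°, groundspeed 180.2 kt
Leg 4: heading 222.4°; drift +2.1° → track 224.5°, groundspeed 177.1 kt
Leg 5: heading 28.5°; drift -2.1° → track 26.4°, groundspeed 176.2 kt

Leg 1: track=359.1°, groundspeed=179.2 kt
Leg 2: track=64.3°, groundspeed=172.0 kt
Leg 3: track=348.1°, groundspeed=180.2 kt
Leg 4: track=224.5°, groundspeed=177.1 kt
Leg 5: track=26.4°, groundspeed=176.2 kt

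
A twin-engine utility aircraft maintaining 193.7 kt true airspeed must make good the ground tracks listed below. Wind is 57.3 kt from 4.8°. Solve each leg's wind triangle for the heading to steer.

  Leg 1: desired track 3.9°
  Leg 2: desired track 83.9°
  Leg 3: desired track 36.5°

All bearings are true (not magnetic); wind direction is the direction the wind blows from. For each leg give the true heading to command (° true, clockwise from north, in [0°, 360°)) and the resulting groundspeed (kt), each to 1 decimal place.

Leg 1: desired track 3.9°; wind correction +0.3° → command heading 4.2°, groundspeed 136.4 kt
Leg 2: desired track 83.9°; wind correction -16.9° → command heading 67.0°, groundspeed 174.5 kt
Leg 3: desired track 36.5°; wind correction -8.9° → command heading 27.6°, groundspeed 142.6 kt

Leg 1: heading=4.2°, groundspeed=136.4 kt
Leg 2: heading=67.0°, groundspeed=174.5 kt
Leg 3: heading=27.6°, groundspeed=142.6 kt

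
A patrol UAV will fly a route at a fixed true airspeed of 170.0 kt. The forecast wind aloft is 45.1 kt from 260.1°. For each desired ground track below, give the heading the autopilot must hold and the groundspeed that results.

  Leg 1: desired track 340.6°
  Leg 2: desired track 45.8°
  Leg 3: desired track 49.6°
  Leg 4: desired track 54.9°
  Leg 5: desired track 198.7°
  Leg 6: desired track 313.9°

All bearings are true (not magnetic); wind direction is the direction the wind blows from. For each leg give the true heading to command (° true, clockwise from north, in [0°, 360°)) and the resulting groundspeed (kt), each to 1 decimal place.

Leg 1: desired track 340.6°; wind correction -15.2° → command heading 325.4°, groundspeed 156.6 kt
Leg 2: desired track 45.8°; wind correction -8.6° → command heading 37.2°, groundspeed 205.3 kt
Leg 3: desired track 49.6°; wind correction -7.7° → command heading 41.9°, groundspeed 207.3 kt
Leg 4: desired track 54.9°; wind correction -6.5° → command heading 48.4°, groundspeed 209.7 kt
Leg 5: desired track 198.7°; wind correction +13.5° → command heading 212.2°, groundspeed 143.7 kt
Leg 6: desired track 313.9°; wind correction -12.4° → command heading 301.5°, groundspeed 139.4 kt

Leg 1: heading=325.4°, groundspeed=156.6 kt
Leg 2: heading=37.2°, groundspeed=205.3 kt
Leg 3: heading=41.9°, groundspeed=207.3 kt
Leg 4: heading=48.4°, groundspeed=209.7 kt
Leg 5: heading=212.2°, groundspeed=143.7 kt
Leg 6: heading=301.5°, groundspeed=139.4 kt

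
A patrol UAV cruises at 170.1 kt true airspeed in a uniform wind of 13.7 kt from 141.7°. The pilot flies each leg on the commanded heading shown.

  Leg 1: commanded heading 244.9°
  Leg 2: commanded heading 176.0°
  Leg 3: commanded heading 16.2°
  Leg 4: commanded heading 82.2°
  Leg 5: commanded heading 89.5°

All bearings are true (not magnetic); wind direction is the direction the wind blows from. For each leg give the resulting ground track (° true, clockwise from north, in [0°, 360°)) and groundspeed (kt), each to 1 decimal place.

Leg 1: track=249.3°, groundspeed=173.7 kt
Leg 2: track=178.8°, groundspeed=159.0 kt
Leg 3: track=12.6°, groundspeed=178.4 kt
Leg 4: track=78.1°, groundspeed=163.6 kt
Leg 5: track=85.7°, groundspeed=162.1 kt

Leg 1: heading 244.9°; drift +4.4° → track 249.3°, groundspeed 173.7 kt
Leg 2: heading 176.0°; drift +2.8° → track 178.8°, groundspeed 159.0 kt
Leg 3: heading 16.2°; drift -3.6° → track 12.6°, groundspeed 178.4 kt
Leg 4: heading 82.2°; drift -4.1° → track 78.1°, groundspeed 163.6 kt
Leg 5: heading 89.5°; drift -3.8° → track 85.7°, groundspeed 162.1 kt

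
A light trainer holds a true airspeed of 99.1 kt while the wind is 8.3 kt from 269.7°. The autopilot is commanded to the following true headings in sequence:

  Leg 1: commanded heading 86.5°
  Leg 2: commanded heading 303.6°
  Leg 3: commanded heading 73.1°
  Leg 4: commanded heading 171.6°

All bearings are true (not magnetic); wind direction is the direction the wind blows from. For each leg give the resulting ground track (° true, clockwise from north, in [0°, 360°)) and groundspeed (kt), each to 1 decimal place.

Leg 1: heading 86.5°; drift +0.2° → track 86.7°, groundspeed 107.4 kt
Leg 2: heading 303.6°; drift +2.9° → track 306.5°, groundspeed 92.3 kt
Leg 3: heading 73.1°; drift +1.3° → track 74.4°, groundspeed 107.1 kt
Leg 4: heading 171.6°; drift -4.7° → track 166.9°, groundspeed 100.6 kt

Leg 1: track=86.7°, groundspeed=107.4 kt
Leg 2: track=306.5°, groundspeed=92.3 kt
Leg 3: track=74.4°, groundspeed=107.1 kt
Leg 4: track=166.9°, groundspeed=100.6 kt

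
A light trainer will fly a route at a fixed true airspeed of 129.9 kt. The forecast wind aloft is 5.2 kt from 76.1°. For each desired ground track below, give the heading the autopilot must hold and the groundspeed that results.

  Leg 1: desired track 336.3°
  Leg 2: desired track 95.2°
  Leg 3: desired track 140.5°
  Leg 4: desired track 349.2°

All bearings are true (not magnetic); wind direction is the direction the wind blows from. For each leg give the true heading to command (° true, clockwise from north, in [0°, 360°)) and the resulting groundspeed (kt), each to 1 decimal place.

Leg 1: heading=338.6°, groundspeed=130.7 kt
Leg 2: heading=94.4°, groundspeed=125.0 kt
Leg 3: heading=138.4°, groundspeed=127.6 kt
Leg 4: heading=351.5°, groundspeed=129.5 kt

Leg 1: desired track 336.3°; wind correction +2.3° → command heading 338.6°, groundspeed 130.7 kt
Leg 2: desired track 95.2°; wind correction -0.8° → command heading 94.4°, groundspeed 125.0 kt
Leg 3: desired track 140.5°; wind correction -2.1° → command heading 138.4°, groundspeed 127.6 kt
Leg 4: desired track 349.2°; wind correction +2.3° → command heading 351.5°, groundspeed 129.5 kt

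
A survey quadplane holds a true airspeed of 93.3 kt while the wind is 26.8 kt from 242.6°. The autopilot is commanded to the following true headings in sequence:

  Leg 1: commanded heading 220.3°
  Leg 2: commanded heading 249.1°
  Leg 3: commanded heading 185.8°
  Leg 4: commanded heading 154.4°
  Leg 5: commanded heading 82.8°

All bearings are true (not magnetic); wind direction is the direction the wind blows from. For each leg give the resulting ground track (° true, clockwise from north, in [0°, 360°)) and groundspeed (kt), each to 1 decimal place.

Leg 1: track=211.9°, groundspeed=69.3 kt
Leg 2: track=251.7°, groundspeed=66.7 kt
Leg 3: track=169.9°, groundspeed=81.8 kt
Leg 4: track=138.2°, groundspeed=96.3 kt
Leg 5: track=78.3°, groundspeed=118.8 kt

Leg 1: heading 220.3°; drift -8.4° → track 211.9°, groundspeed 69.3 kt
Leg 2: heading 249.1°; drift +2.6° → track 251.7°, groundspeed 66.7 kt
Leg 3: heading 185.8°; drift -15.9° → track 169.9°, groundspeed 81.8 kt
Leg 4: heading 154.4°; drift -16.2° → track 138.2°, groundspeed 96.3 kt
Leg 5: heading 82.8°; drift -4.5° → track 78.3°, groundspeed 118.8 kt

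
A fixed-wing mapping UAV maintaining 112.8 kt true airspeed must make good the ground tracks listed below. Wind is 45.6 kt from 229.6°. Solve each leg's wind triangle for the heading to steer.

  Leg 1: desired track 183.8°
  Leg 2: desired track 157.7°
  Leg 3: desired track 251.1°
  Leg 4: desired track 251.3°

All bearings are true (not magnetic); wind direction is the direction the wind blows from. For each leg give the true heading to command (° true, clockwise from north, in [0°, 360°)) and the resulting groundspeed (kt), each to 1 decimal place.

Leg 1: desired track 183.8°; wind correction +16.8° → command heading 200.6°, groundspeed 76.2 kt
Leg 2: desired track 157.7°; wind correction +22.6° → command heading 180.3°, groundspeed 90.0 kt
Leg 3: desired track 251.1°; wind correction -8.5° → command heading 242.6°, groundspeed 69.1 kt
Leg 4: desired track 251.3°; wind correction -8.6° → command heading 242.7°, groundspeed 69.2 kt

Leg 1: heading=200.6°, groundspeed=76.2 kt
Leg 2: heading=180.3°, groundspeed=90.0 kt
Leg 3: heading=242.6°, groundspeed=69.1 kt
Leg 4: heading=242.7°, groundspeed=69.2 kt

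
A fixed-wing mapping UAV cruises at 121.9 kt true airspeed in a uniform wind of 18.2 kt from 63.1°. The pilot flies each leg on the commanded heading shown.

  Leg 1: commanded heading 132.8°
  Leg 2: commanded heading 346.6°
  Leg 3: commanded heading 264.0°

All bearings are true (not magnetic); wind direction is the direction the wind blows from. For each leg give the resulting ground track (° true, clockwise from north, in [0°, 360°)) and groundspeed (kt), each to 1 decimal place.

Leg 1: heading 132.8°; drift +8.4° → track 141.2°, groundspeed 116.8 kt
Leg 2: heading 346.6°; drift -8.6° → track 338.0°, groundspeed 119.0 kt
Leg 3: heading 264.0°; drift -2.7° → track 261.3°, groundspeed 139.1 kt

Leg 1: track=141.2°, groundspeed=116.8 kt
Leg 2: track=338.0°, groundspeed=119.0 kt
Leg 3: track=261.3°, groundspeed=139.1 kt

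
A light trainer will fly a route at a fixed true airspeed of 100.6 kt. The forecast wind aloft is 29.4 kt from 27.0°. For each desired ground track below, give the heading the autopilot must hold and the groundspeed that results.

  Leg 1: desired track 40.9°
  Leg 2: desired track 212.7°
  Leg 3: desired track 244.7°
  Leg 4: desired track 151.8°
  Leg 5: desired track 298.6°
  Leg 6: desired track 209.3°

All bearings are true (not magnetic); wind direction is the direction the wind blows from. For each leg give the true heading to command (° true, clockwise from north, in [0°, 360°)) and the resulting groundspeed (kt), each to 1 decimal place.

Leg 1: desired track 40.9°; wind correction -4.0° → command heading 36.9°, groundspeed 71.8 kt
Leg 2: desired track 212.7°; wind correction +1.7° → command heading 214.4°, groundspeed 129.8 kt
Leg 3: desired track 244.7°; wind correction +10.3° → command heading 255.0°, groundspeed 122.2 kt
Leg 4: desired track 151.8°; wind correction -13.9° → command heading 137.9°, groundspeed 114.4 kt
Leg 5: desired track 298.6°; wind correction +17.0° → command heading 315.6°, groundspeed 95.4 kt
Leg 6: desired track 209.3°; wind correction +0.7° → command heading 210.0°, groundspeed 130.0 kt

Leg 1: heading=36.9°, groundspeed=71.8 kt
Leg 2: heading=214.4°, groundspeed=129.8 kt
Leg 3: heading=255.0°, groundspeed=122.2 kt
Leg 4: heading=137.9°, groundspeed=114.4 kt
Leg 5: heading=315.6°, groundspeed=95.4 kt
Leg 6: heading=210.0°, groundspeed=130.0 kt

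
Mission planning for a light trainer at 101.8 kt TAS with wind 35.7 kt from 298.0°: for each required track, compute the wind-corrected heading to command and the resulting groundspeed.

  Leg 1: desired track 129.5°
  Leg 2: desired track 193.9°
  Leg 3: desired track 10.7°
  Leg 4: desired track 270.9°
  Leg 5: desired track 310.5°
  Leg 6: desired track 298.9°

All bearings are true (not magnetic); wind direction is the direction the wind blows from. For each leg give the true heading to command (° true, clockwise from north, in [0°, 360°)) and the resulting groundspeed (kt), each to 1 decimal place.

Leg 1: desired track 129.5°; wind correction +4.0° → command heading 133.5°, groundspeed 136.5 kt
Leg 2: desired track 193.9°; wind correction +19.9° → command heading 213.8°, groundspeed 104.4 kt
Leg 3: desired track 10.7°; wind correction -19.6° → command heading 351.1°, groundspeed 85.3 kt
Leg 4: desired track 270.9°; wind correction +9.2° → command heading 280.1°, groundspeed 68.7 kt
Leg 5: desired track 310.5°; wind correction -4.4° → command heading 306.1°, groundspeed 66.7 kt
Leg 6: desired track 298.9°; wind correction -0.3° → command heading 298.6°, groundspeed 66.1 kt

Leg 1: heading=133.5°, groundspeed=136.5 kt
Leg 2: heading=213.8°, groundspeed=104.4 kt
Leg 3: heading=351.1°, groundspeed=85.3 kt
Leg 4: heading=280.1°, groundspeed=68.7 kt
Leg 5: heading=306.1°, groundspeed=66.7 kt
Leg 6: heading=298.6°, groundspeed=66.1 kt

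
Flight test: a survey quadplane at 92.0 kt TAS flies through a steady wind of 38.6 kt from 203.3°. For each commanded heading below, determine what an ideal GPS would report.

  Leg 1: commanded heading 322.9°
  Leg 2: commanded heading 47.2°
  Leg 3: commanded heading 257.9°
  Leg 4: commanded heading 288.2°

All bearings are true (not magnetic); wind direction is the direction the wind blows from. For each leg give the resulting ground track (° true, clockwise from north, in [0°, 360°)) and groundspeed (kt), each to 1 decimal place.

Leg 1: track=339.7°, groundspeed=116.0 kt
Leg 2: track=40.2°, groundspeed=128.2 kt
Leg 3: track=282.2°, groundspeed=76.4 kt
Leg 4: track=311.7°, groundspeed=96.6 kt

Leg 1: heading 322.9°; drift +16.8° → track 339.7°, groundspeed 116.0 kt
Leg 2: heading 47.2°; drift -7.0° → track 40.2°, groundspeed 128.2 kt
Leg 3: heading 257.9°; drift +24.3° → track 282.2°, groundspeed 76.4 kt
Leg 4: heading 288.2°; drift +23.5° → track 311.7°, groundspeed 96.6 kt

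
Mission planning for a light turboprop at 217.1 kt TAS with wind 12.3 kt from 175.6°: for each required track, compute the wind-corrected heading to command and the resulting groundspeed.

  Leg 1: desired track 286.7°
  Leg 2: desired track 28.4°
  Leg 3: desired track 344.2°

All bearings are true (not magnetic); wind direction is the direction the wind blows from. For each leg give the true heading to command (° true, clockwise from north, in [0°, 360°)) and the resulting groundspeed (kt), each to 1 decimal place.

Leg 1: desired track 286.7°; wind correction -3.0° → command heading 283.7°, groundspeed 221.2 kt
Leg 2: desired track 28.4°; wind correction +1.8° → command heading 30.2°, groundspeed 227.3 kt
Leg 3: desired track 344.2°; wind correction -0.6° → command heading 343.6°, groundspeed 229.1 kt

Leg 1: heading=283.7°, groundspeed=221.2 kt
Leg 2: heading=30.2°, groundspeed=227.3 kt
Leg 3: heading=343.6°, groundspeed=229.1 kt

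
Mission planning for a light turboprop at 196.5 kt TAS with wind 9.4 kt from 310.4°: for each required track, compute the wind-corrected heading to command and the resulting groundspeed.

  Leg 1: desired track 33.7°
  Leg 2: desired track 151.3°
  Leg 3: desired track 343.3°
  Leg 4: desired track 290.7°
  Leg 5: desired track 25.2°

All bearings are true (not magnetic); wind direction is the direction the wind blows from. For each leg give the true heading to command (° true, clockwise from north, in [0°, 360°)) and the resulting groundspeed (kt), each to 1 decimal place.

Leg 1: desired track 33.7°; wind correction -2.7° → command heading 31.0°, groundspeed 195.2 kt
Leg 2: desired track 151.3°; wind correction +1.0° → command heading 152.3°, groundspeed 205.3 kt
Leg 3: desired track 343.3°; wind correction -1.5° → command heading 341.8°, groundspeed 188.5 kt
Leg 4: desired track 290.7°; wind correction +0.9° → command heading 291.6°, groundspeed 187.6 kt
Leg 5: desired track 25.2°; wind correction -2.6° → command heading 22.6°, groundspeed 193.8 kt

Leg 1: heading=31.0°, groundspeed=195.2 kt
Leg 2: heading=152.3°, groundspeed=205.3 kt
Leg 3: heading=341.8°, groundspeed=188.5 kt
Leg 4: heading=291.6°, groundspeed=187.6 kt
Leg 5: heading=22.6°, groundspeed=193.8 kt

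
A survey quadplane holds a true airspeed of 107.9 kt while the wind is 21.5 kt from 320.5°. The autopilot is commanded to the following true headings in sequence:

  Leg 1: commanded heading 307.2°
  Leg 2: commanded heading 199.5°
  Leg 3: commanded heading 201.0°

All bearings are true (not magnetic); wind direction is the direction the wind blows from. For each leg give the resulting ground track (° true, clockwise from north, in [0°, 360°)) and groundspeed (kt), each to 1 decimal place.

Leg 1: heading 307.2°; drift -3.3° → track 303.9°, groundspeed 87.1 kt
Leg 2: heading 199.5°; drift -8.8° → track 190.7°, groundspeed 120.4 kt
Leg 3: heading 201.0°; drift -9.0° → track 192.0°, groundspeed 120.0 kt

Leg 1: track=303.9°, groundspeed=87.1 kt
Leg 2: track=190.7°, groundspeed=120.4 kt
Leg 3: track=192.0°, groundspeed=120.0 kt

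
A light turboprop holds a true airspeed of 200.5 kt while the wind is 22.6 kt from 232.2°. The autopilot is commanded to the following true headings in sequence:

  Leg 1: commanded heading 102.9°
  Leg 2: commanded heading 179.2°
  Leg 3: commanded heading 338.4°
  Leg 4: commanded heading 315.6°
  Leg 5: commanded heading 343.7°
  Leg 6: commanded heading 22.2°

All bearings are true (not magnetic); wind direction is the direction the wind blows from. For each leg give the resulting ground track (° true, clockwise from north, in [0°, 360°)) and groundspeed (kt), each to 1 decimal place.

Leg 1: heading 102.9°; drift -4.7° → track 98.2°, groundspeed 215.5 kt
Leg 2: heading 179.2°; drift -5.5° → track 173.7°, groundspeed 187.8 kt
Leg 3: heading 338.4°; drift +6.0° → track 344.4°, groundspeed 207.9 kt
Leg 4: heading 315.6°; drift +6.5° → track 322.1°, groundspeed 199.2 kt
Leg 5: heading 343.7°; drift +5.8° → track 349.5°, groundspeed 209.8 kt
Leg 6: heading 22.2°; drift +2.9° → track 25.1°, groundspeed 220.4 kt

Leg 1: track=98.2°, groundspeed=215.5 kt
Leg 2: track=173.7°, groundspeed=187.8 kt
Leg 3: track=344.4°, groundspeed=207.9 kt
Leg 4: track=322.1°, groundspeed=199.2 kt
Leg 5: track=349.5°, groundspeed=209.8 kt
Leg 6: track=25.1°, groundspeed=220.4 kt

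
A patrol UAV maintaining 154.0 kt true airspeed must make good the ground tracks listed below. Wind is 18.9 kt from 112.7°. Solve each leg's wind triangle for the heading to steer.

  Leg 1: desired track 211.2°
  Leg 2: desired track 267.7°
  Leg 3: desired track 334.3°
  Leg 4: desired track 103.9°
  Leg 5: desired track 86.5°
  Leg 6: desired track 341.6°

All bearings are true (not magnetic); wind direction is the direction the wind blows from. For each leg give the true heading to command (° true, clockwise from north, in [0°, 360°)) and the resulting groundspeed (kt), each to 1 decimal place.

Leg 1: desired track 211.2°; wind correction -7.0° → command heading 204.2°, groundspeed 155.7 kt
Leg 2: desired track 267.7°; wind correction -3.0° → command heading 264.7°, groundspeed 170.9 kt
Leg 3: desired track 334.3°; wind correction +4.7° → command heading 339.0°, groundspeed 167.6 kt
Leg 4: desired track 103.9°; wind correction +1.1° → command heading 105.0°, groundspeed 135.3 kt
Leg 5: desired track 86.5°; wind correction +3.1° → command heading 89.6°, groundspeed 136.8 kt
Leg 6: desired track 341.6°; wind correction +5.3° → command heading 346.9°, groundspeed 165.8 kt

Leg 1: heading=204.2°, groundspeed=155.7 kt
Leg 2: heading=264.7°, groundspeed=170.9 kt
Leg 3: heading=339.0°, groundspeed=167.6 kt
Leg 4: heading=105.0°, groundspeed=135.3 kt
Leg 5: heading=89.6°, groundspeed=136.8 kt
Leg 6: heading=346.9°, groundspeed=165.8 kt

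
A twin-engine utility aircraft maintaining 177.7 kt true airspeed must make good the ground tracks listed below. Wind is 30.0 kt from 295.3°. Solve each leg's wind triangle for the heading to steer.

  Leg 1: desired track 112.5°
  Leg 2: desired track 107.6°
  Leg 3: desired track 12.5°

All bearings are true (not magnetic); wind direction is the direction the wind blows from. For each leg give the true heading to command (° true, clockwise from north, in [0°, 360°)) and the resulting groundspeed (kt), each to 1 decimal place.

Leg 1: heading=112.0°, groundspeed=207.7 kt
Leg 2: heading=106.3°, groundspeed=207.4 kt
Leg 3: heading=3.0°, groundspeed=168.6 kt

Leg 1: desired track 112.5°; wind correction -0.5° → command heading 112.0°, groundspeed 207.7 kt
Leg 2: desired track 107.6°; wind correction -1.3° → command heading 106.3°, groundspeed 207.4 kt
Leg 3: desired track 12.5°; wind correction -9.5° → command heading 3.0°, groundspeed 168.6 kt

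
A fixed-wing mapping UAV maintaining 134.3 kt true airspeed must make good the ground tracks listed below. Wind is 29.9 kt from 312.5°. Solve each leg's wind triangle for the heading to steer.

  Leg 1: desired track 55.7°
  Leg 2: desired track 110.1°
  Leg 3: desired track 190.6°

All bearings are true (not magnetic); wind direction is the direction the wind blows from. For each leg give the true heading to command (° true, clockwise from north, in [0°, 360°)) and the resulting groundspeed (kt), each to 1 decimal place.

Leg 1: heading=43.2°, groundspeed=137.9 kt
Leg 2: heading=105.2°, groundspeed=161.5 kt
Leg 3: heading=201.5°, groundspeed=147.7 kt

Leg 1: desired track 55.7°; wind correction -12.5° → command heading 43.2°, groundspeed 137.9 kt
Leg 2: desired track 110.1°; wind correction -4.9° → command heading 105.2°, groundspeed 161.5 kt
Leg 3: desired track 190.6°; wind correction +10.9° → command heading 201.5°, groundspeed 147.7 kt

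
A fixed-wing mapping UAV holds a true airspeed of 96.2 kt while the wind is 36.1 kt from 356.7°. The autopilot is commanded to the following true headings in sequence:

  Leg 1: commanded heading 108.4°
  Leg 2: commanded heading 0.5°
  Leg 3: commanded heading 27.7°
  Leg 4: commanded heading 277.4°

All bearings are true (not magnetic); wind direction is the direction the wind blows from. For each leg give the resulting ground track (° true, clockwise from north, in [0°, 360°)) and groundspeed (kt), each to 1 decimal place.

Leg 1: track=125.4°, groundspeed=114.6 kt
Leg 2: track=2.8°, groundspeed=60.2 kt
Leg 3: track=43.6°, groundspeed=67.9 kt
Leg 4: track=255.8°, groundspeed=96.3 kt

Leg 1: heading 108.4°; drift +17.0° → track 125.4°, groundspeed 114.6 kt
Leg 2: heading 0.5°; drift +2.3° → track 2.8°, groundspeed 60.2 kt
Leg 3: heading 27.7°; drift +15.9° → track 43.6°, groundspeed 67.9 kt
Leg 4: heading 277.4°; drift -21.6° → track 255.8°, groundspeed 96.3 kt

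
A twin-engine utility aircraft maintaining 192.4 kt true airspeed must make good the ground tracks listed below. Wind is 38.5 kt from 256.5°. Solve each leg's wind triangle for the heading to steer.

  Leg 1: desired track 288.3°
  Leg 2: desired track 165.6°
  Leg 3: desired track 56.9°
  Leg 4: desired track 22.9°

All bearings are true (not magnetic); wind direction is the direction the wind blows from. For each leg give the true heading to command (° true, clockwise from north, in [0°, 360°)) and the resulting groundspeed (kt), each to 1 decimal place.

Leg 1: desired track 288.3°; wind correction -6.1° → command heading 282.2°, groundspeed 158.6 kt
Leg 2: desired track 165.6°; wind correction +11.5° → command heading 177.1°, groundspeed 189.1 kt
Leg 3: desired track 56.9°; wind correction -3.8° → command heading 53.1°, groundspeed 228.2 kt
Leg 4: desired track 22.9°; wind correction -9.3° → command heading 13.6°, groundspeed 212.7 kt

Leg 1: heading=282.2°, groundspeed=158.6 kt
Leg 2: heading=177.1°, groundspeed=189.1 kt
Leg 3: heading=53.1°, groundspeed=228.2 kt
Leg 4: heading=13.6°, groundspeed=212.7 kt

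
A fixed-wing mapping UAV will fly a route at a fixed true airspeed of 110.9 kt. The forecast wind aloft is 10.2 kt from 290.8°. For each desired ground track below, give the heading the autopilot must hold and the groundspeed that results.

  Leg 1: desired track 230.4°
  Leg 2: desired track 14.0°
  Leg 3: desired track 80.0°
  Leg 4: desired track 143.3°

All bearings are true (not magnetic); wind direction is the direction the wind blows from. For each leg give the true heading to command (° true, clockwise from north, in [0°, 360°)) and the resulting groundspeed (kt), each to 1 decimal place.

Leg 1: desired track 230.4°; wind correction +4.6° → command heading 235.0°, groundspeed 105.5 kt
Leg 2: desired track 14.0°; wind correction -5.2° → command heading 8.8°, groundspeed 109.2 kt
Leg 3: desired track 80.0°; wind correction -2.7° → command heading 77.3°, groundspeed 119.5 kt
Leg 4: desired track 143.3°; wind correction +2.8° → command heading 146.1°, groundspeed 119.4 kt

Leg 1: heading=235.0°, groundspeed=105.5 kt
Leg 2: heading=8.8°, groundspeed=109.2 kt
Leg 3: heading=77.3°, groundspeed=119.5 kt
Leg 4: heading=146.1°, groundspeed=119.4 kt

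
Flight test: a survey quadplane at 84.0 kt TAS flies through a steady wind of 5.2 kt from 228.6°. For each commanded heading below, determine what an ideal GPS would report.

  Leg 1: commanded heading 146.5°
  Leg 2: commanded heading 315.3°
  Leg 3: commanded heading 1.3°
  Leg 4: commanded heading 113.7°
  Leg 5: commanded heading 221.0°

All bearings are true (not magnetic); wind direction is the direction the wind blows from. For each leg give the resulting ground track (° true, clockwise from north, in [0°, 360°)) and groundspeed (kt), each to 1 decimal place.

Leg 1: track=143.0°, groundspeed=83.4 kt
Leg 2: track=318.8°, groundspeed=83.9 kt
Leg 3: track=3.8°, groundspeed=87.6 kt
Leg 4: track=110.6°, groundspeed=86.3 kt
Leg 5: track=220.5°, groundspeed=78.8 kt

Leg 1: heading 146.5°; drift -3.5° → track 143.0°, groundspeed 83.4 kt
Leg 2: heading 315.3°; drift +3.5° → track 318.8°, groundspeed 83.9 kt
Leg 3: heading 1.3°; drift +2.5° → track 3.8°, groundspeed 87.6 kt
Leg 4: heading 113.7°; drift -3.1° → track 110.6°, groundspeed 86.3 kt
Leg 5: heading 221.0°; drift -0.5° → track 220.5°, groundspeed 78.8 kt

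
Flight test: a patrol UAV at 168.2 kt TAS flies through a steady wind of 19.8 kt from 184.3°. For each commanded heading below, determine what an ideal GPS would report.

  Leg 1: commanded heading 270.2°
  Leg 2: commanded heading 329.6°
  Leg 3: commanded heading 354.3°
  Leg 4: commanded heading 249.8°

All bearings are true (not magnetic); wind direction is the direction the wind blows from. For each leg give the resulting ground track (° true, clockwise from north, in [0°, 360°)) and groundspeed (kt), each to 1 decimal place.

Leg 1: track=277.0°, groundspeed=167.9 kt
Leg 2: track=333.1°, groundspeed=184.8 kt
Leg 3: track=355.3°, groundspeed=187.7 kt
Leg 4: track=256.2°, groundspeed=161.0 kt

Leg 1: heading 270.2°; drift +6.8° → track 277.0°, groundspeed 167.9 kt
Leg 2: heading 329.6°; drift +3.5° → track 333.1°, groundspeed 184.8 kt
Leg 3: heading 354.3°; drift +1.0° → track 355.3°, groundspeed 187.7 kt
Leg 4: heading 249.8°; drift +6.4° → track 256.2°, groundspeed 161.0 kt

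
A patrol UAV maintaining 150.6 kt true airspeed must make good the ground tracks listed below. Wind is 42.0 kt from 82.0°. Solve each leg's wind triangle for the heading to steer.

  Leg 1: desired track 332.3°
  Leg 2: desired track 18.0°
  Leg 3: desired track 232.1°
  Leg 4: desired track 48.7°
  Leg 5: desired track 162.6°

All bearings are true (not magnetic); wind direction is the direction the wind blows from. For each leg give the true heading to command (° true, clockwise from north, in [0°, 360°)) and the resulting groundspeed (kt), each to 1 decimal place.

Leg 1: desired track 332.3°; wind correction +15.2° → command heading 347.5°, groundspeed 159.5 kt
Leg 2: desired track 18.0°; wind correction +14.5° → command heading 32.5°, groundspeed 127.4 kt
Leg 3: desired track 232.1°; wind correction -8.0° → command heading 224.1°, groundspeed 185.5 kt
Leg 4: desired track 48.7°; wind correction +8.8° → command heading 57.5°, groundspeed 113.7 kt
Leg 5: desired track 162.6°; wind correction -16.0° → command heading 146.6°, groundspeed 137.9 kt

Leg 1: heading=347.5°, groundspeed=159.5 kt
Leg 2: heading=32.5°, groundspeed=127.4 kt
Leg 3: heading=224.1°, groundspeed=185.5 kt
Leg 4: heading=57.5°, groundspeed=113.7 kt
Leg 5: heading=146.6°, groundspeed=137.9 kt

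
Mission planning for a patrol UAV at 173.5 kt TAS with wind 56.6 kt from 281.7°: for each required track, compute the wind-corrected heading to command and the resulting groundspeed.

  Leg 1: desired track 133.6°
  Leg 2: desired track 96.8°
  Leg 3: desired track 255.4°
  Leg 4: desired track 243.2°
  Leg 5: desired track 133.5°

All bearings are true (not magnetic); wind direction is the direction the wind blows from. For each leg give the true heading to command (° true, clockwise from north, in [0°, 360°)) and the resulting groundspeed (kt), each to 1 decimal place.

Leg 1: heading=143.5°, groundspeed=219.0 kt
Leg 2: heading=95.2°, groundspeed=229.8 kt
Leg 3: heading=263.7°, groundspeed=120.9 kt
Leg 4: heading=254.9°, groundspeed=125.6 kt
Leg 5: heading=143.4°, groundspeed=219.0 kt

Leg 1: desired track 133.6°; wind correction +9.9° → command heading 143.5°, groundspeed 219.0 kt
Leg 2: desired track 96.8°; wind correction -1.6° → command heading 95.2°, groundspeed 229.8 kt
Leg 3: desired track 255.4°; wind correction +8.3° → command heading 263.7°, groundspeed 120.9 kt
Leg 4: desired track 243.2°; wind correction +11.7° → command heading 254.9°, groundspeed 125.6 kt
Leg 5: desired track 133.5°; wind correction +9.9° → command heading 143.4°, groundspeed 219.0 kt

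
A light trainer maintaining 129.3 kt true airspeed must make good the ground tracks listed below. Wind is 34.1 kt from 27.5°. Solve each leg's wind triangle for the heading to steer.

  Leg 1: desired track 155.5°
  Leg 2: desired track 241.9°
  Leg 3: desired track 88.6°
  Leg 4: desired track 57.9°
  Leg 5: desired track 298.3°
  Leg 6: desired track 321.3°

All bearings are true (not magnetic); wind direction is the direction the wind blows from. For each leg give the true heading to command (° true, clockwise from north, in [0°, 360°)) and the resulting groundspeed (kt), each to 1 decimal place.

Leg 1: desired track 155.5°; wind correction -12.0° → command heading 143.5°, groundspeed 147.5 kt
Leg 2: desired track 241.9°; wind correction +8.6° → command heading 250.5°, groundspeed 156.0 kt
Leg 3: desired track 88.6°; wind correction -13.3° → command heading 75.3°, groundspeed 109.3 kt
Leg 4: desired track 57.9°; wind correction -7.7° → command heading 50.2°, groundspeed 98.7 kt
Leg 5: desired track 298.3°; wind correction +15.3° → command heading 313.6°, groundspeed 124.2 kt
Leg 6: desired track 321.3°; wind correction +14.0° → command heading 335.3°, groundspeed 111.7 kt

Leg 1: heading=143.5°, groundspeed=147.5 kt
Leg 2: heading=250.5°, groundspeed=156.0 kt
Leg 3: heading=75.3°, groundspeed=109.3 kt
Leg 4: heading=50.2°, groundspeed=98.7 kt
Leg 5: heading=313.6°, groundspeed=124.2 kt
Leg 6: heading=335.3°, groundspeed=111.7 kt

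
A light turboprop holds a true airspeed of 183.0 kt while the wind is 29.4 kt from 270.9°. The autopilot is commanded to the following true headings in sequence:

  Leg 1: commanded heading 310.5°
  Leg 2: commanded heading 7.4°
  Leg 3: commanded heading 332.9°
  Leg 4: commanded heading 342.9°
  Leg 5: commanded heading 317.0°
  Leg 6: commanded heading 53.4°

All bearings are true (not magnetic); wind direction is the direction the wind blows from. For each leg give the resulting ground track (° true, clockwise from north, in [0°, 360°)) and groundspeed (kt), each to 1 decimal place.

Leg 1: heading 310.5°; drift +6.7° → track 317.2°, groundspeed 161.4 kt
Leg 2: heading 7.4°; drift +8.9° → track 16.3°, groundspeed 188.6 kt
Leg 3: heading 332.9°; drift +8.7° → track 341.6°, groundspeed 171.2 kt
Leg 4: heading 342.9°; drift +9.1° → track 352.0°, groundspeed 176.1 kt
Leg 5: heading 317.0°; drift +7.4° → track 324.4°, groundspeed 164.0 kt
Leg 6: heading 53.4°; drift +5.0° → track 58.4°, groundspeed 207.1 kt

Leg 1: track=317.2°, groundspeed=161.4 kt
Leg 2: track=16.3°, groundspeed=188.6 kt
Leg 3: track=341.6°, groundspeed=171.2 kt
Leg 4: track=352.0°, groundspeed=176.1 kt
Leg 5: track=324.4°, groundspeed=164.0 kt
Leg 6: track=58.4°, groundspeed=207.1 kt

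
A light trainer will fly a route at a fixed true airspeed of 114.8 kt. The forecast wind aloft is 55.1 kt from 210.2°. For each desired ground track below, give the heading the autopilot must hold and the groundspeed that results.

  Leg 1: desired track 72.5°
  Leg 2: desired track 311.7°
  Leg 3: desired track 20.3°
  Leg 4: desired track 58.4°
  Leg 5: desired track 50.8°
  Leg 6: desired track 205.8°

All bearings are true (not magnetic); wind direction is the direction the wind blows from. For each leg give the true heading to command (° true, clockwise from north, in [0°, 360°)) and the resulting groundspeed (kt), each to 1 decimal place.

Leg 1: heading=91.3°, groundspeed=149.4 kt
Leg 2: heading=283.6°, groundspeed=112.3 kt
Leg 3: heading=15.6°, groundspeed=168.7 kt
Leg 4: heading=71.5°, groundspeed=160.4 kt
Leg 5: heading=60.5°, groundspeed=164.7 kt
Leg 6: heading=207.9°, groundspeed=59.8 kt

Leg 1: desired track 72.5°; wind correction +18.8° → command heading 91.3°, groundspeed 149.4 kt
Leg 2: desired track 311.7°; wind correction -28.1° → command heading 283.6°, groundspeed 112.3 kt
Leg 3: desired track 20.3°; wind correction -4.7° → command heading 15.6°, groundspeed 168.7 kt
Leg 4: desired track 58.4°; wind correction +13.1° → command heading 71.5°, groundspeed 160.4 kt
Leg 5: desired track 50.8°; wind correction +9.7° → command heading 60.5°, groundspeed 164.7 kt
Leg 6: desired track 205.8°; wind correction +2.1° → command heading 207.9°, groundspeed 59.8 kt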